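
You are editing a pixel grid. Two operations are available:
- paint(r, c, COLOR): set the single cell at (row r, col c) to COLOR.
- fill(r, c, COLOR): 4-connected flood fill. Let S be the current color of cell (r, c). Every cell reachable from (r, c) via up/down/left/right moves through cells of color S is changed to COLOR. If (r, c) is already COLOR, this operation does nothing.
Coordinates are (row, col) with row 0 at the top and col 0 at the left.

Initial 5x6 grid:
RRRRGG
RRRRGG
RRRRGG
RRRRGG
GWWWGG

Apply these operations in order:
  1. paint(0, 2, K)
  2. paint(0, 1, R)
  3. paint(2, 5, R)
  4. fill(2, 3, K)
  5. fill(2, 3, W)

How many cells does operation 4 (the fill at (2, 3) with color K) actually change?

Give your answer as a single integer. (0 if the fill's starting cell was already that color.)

After op 1 paint(0,2,K):
RRKRGG
RRRRGG
RRRRGG
RRRRGG
GWWWGG
After op 2 paint(0,1,R):
RRKRGG
RRRRGG
RRRRGG
RRRRGG
GWWWGG
After op 3 paint(2,5,R):
RRKRGG
RRRRGG
RRRRGR
RRRRGG
GWWWGG
After op 4 fill(2,3,K) [15 cells changed]:
KKKKGG
KKKKGG
KKKKGR
KKKKGG
GWWWGG

Answer: 15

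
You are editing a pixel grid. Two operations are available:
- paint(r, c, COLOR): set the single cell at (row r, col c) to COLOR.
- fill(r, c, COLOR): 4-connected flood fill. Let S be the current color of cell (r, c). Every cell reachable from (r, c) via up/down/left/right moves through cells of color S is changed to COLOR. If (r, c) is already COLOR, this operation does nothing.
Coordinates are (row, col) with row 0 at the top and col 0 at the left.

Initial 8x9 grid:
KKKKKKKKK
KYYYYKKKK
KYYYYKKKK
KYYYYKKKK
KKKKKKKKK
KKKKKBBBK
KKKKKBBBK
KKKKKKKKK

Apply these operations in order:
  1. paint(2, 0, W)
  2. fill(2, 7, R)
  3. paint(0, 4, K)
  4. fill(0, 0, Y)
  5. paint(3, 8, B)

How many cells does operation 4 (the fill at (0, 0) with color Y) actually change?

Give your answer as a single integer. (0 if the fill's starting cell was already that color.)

Answer: 5

Derivation:
After op 1 paint(2,0,W):
KKKKKKKKK
KYYYYKKKK
WYYYYKKKK
KYYYYKKKK
KKKKKKKKK
KKKKKBBBK
KKKKKBBBK
KKKKKKKKK
After op 2 fill(2,7,R) [53 cells changed]:
RRRRRRRRR
RYYYYRRRR
WYYYYRRRR
RYYYYRRRR
RRRRRRRRR
RRRRRBBBR
RRRRRBBBR
RRRRRRRRR
After op 3 paint(0,4,K):
RRRRKRRRR
RYYYYRRRR
WYYYYRRRR
RYYYYRRRR
RRRRRRRRR
RRRRRBBBR
RRRRRBBBR
RRRRRRRRR
After op 4 fill(0,0,Y) [5 cells changed]:
YYYYKRRRR
YYYYYRRRR
WYYYYRRRR
RYYYYRRRR
RRRRRRRRR
RRRRRBBBR
RRRRRBBBR
RRRRRRRRR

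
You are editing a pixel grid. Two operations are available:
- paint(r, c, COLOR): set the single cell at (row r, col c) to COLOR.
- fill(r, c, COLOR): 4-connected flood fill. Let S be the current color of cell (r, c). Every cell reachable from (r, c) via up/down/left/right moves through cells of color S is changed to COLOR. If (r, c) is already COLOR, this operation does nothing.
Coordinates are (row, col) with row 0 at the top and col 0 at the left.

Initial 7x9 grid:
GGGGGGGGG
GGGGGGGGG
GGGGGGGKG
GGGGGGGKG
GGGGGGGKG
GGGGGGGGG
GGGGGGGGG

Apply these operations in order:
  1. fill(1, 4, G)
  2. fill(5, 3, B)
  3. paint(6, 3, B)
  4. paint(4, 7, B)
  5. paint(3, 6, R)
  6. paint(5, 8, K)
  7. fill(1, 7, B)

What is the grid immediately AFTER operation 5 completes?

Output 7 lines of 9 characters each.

After op 1 fill(1,4,G) [0 cells changed]:
GGGGGGGGG
GGGGGGGGG
GGGGGGGKG
GGGGGGGKG
GGGGGGGKG
GGGGGGGGG
GGGGGGGGG
After op 2 fill(5,3,B) [60 cells changed]:
BBBBBBBBB
BBBBBBBBB
BBBBBBBKB
BBBBBBBKB
BBBBBBBKB
BBBBBBBBB
BBBBBBBBB
After op 3 paint(6,3,B):
BBBBBBBBB
BBBBBBBBB
BBBBBBBKB
BBBBBBBKB
BBBBBBBKB
BBBBBBBBB
BBBBBBBBB
After op 4 paint(4,7,B):
BBBBBBBBB
BBBBBBBBB
BBBBBBBKB
BBBBBBBKB
BBBBBBBBB
BBBBBBBBB
BBBBBBBBB
After op 5 paint(3,6,R):
BBBBBBBBB
BBBBBBBBB
BBBBBBBKB
BBBBBBRKB
BBBBBBBBB
BBBBBBBBB
BBBBBBBBB

Answer: BBBBBBBBB
BBBBBBBBB
BBBBBBBKB
BBBBBBRKB
BBBBBBBBB
BBBBBBBBB
BBBBBBBBB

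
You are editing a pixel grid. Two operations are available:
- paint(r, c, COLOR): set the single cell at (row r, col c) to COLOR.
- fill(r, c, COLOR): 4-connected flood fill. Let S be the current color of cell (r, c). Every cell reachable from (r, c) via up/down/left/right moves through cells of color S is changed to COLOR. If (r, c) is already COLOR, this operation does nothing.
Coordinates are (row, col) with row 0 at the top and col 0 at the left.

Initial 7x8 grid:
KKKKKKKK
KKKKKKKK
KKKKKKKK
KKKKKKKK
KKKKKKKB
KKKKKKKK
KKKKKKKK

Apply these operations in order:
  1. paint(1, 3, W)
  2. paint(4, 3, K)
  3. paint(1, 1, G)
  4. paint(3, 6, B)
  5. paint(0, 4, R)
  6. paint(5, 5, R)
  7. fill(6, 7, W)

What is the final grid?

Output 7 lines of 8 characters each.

Answer: WWWWRWWW
WGWWWWWW
WWWWWWWW
WWWWWWBW
WWWWWWWB
WWWWWRWW
WWWWWWWW

Derivation:
After op 1 paint(1,3,W):
KKKKKKKK
KKKWKKKK
KKKKKKKK
KKKKKKKK
KKKKKKKB
KKKKKKKK
KKKKKKKK
After op 2 paint(4,3,K):
KKKKKKKK
KKKWKKKK
KKKKKKKK
KKKKKKKK
KKKKKKKB
KKKKKKKK
KKKKKKKK
After op 3 paint(1,1,G):
KKKKKKKK
KGKWKKKK
KKKKKKKK
KKKKKKKK
KKKKKKKB
KKKKKKKK
KKKKKKKK
After op 4 paint(3,6,B):
KKKKKKKK
KGKWKKKK
KKKKKKKK
KKKKKKBK
KKKKKKKB
KKKKKKKK
KKKKKKKK
After op 5 paint(0,4,R):
KKKKRKKK
KGKWKKKK
KKKKKKKK
KKKKKKBK
KKKKKKKB
KKKKKKKK
KKKKKKKK
After op 6 paint(5,5,R):
KKKKRKKK
KGKWKKKK
KKKKKKKK
KKKKKKBK
KKKKKKKB
KKKKKRKK
KKKKKKKK
After op 7 fill(6,7,W) [50 cells changed]:
WWWWRWWW
WGWWWWWW
WWWWWWWW
WWWWWWBW
WWWWWWWB
WWWWWRWW
WWWWWWWW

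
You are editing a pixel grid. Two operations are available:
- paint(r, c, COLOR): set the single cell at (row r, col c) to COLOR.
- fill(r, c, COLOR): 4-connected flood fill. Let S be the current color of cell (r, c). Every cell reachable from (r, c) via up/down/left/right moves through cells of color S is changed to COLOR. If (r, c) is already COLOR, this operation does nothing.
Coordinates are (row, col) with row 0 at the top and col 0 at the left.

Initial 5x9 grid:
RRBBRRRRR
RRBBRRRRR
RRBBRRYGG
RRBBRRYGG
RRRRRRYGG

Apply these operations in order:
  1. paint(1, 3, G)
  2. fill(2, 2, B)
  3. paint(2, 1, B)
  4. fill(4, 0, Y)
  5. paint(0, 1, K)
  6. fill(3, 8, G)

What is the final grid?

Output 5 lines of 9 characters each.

After op 1 paint(1,3,G):
RRBBRRRRR
RRBGRRRRR
RRBBRRYGG
RRBBRRYGG
RRRRRRYGG
After op 2 fill(2,2,B) [0 cells changed]:
RRBBRRRRR
RRBGRRRRR
RRBBRRYGG
RRBBRRYGG
RRRRRRYGG
After op 3 paint(2,1,B):
RRBBRRRRR
RRBGRRRRR
RBBBRRYGG
RRBBRRYGG
RRRRRRYGG
After op 4 fill(4,0,Y) [27 cells changed]:
YYBBYYYYY
YYBGYYYYY
YBBBYYYGG
YYBBYYYGG
YYYYYYYGG
After op 5 paint(0,1,K):
YKBBYYYYY
YYBGYYYYY
YBBBYYYGG
YYBBYYYGG
YYYYYYYGG
After op 6 fill(3,8,G) [0 cells changed]:
YKBBYYYYY
YYBGYYYYY
YBBBYYYGG
YYBBYYYGG
YYYYYYYGG

Answer: YKBBYYYYY
YYBGYYYYY
YBBBYYYGG
YYBBYYYGG
YYYYYYYGG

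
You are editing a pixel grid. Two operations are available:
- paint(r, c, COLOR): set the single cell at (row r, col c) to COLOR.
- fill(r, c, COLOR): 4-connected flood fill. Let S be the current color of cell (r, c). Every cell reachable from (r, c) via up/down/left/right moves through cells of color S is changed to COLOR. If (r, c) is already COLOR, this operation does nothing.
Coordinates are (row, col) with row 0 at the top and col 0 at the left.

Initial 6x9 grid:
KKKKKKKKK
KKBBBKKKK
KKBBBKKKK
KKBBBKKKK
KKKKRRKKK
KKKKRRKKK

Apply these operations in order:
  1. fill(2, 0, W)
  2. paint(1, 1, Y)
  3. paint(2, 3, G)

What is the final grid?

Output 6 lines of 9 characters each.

Answer: WWWWWWWWW
WYBBBWWWW
WWBGBWWWW
WWBBBWWWW
WWWWRRWWW
WWWWRRWWW

Derivation:
After op 1 fill(2,0,W) [41 cells changed]:
WWWWWWWWW
WWBBBWWWW
WWBBBWWWW
WWBBBWWWW
WWWWRRWWW
WWWWRRWWW
After op 2 paint(1,1,Y):
WWWWWWWWW
WYBBBWWWW
WWBBBWWWW
WWBBBWWWW
WWWWRRWWW
WWWWRRWWW
After op 3 paint(2,3,G):
WWWWWWWWW
WYBBBWWWW
WWBGBWWWW
WWBBBWWWW
WWWWRRWWW
WWWWRRWWW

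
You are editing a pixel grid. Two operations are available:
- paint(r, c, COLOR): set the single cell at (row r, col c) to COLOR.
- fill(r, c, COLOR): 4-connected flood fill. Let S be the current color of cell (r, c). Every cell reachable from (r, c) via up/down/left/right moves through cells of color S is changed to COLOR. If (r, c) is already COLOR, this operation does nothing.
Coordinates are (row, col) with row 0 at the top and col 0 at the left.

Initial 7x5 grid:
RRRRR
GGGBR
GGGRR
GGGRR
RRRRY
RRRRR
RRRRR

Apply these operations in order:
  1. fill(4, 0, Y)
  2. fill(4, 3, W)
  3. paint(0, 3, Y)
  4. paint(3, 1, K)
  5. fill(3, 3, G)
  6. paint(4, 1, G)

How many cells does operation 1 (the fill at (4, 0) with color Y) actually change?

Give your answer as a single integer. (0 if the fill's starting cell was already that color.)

After op 1 fill(4,0,Y) [24 cells changed]:
YYYYY
GGGBY
GGGYY
GGGYY
YYYYY
YYYYY
YYYYY

Answer: 24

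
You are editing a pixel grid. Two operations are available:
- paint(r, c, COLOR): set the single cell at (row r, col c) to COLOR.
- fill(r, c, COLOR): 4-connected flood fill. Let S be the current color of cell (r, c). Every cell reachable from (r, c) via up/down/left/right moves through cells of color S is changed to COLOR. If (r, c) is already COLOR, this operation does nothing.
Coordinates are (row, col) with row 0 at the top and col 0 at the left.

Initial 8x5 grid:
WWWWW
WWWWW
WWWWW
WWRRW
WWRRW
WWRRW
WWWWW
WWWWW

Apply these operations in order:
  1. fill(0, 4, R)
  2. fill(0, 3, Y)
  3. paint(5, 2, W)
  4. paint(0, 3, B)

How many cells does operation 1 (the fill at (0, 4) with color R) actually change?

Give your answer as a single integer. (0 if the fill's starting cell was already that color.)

Answer: 34

Derivation:
After op 1 fill(0,4,R) [34 cells changed]:
RRRRR
RRRRR
RRRRR
RRRRR
RRRRR
RRRRR
RRRRR
RRRRR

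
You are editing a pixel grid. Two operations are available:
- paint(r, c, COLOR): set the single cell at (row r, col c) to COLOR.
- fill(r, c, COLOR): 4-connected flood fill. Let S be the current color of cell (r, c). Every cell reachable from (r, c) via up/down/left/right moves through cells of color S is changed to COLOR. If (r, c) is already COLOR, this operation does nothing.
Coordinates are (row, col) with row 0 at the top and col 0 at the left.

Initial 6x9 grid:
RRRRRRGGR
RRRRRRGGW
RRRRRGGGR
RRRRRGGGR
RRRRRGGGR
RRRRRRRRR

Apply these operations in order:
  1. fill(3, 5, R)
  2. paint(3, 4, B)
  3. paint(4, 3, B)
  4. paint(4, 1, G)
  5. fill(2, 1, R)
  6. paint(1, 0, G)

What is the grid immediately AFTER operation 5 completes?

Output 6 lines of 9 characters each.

After op 1 fill(3,5,R) [13 cells changed]:
RRRRRRRRR
RRRRRRRRW
RRRRRRRRR
RRRRRRRRR
RRRRRRRRR
RRRRRRRRR
After op 2 paint(3,4,B):
RRRRRRRRR
RRRRRRRRW
RRRRRRRRR
RRRRBRRRR
RRRRRRRRR
RRRRRRRRR
After op 3 paint(4,3,B):
RRRRRRRRR
RRRRRRRRW
RRRRRRRRR
RRRRBRRRR
RRRBRRRRR
RRRRRRRRR
After op 4 paint(4,1,G):
RRRRRRRRR
RRRRRRRRW
RRRRRRRRR
RRRRBRRRR
RGRBRRRRR
RRRRRRRRR
After op 5 fill(2,1,R) [0 cells changed]:
RRRRRRRRR
RRRRRRRRW
RRRRRRRRR
RRRRBRRRR
RGRBRRRRR
RRRRRRRRR

Answer: RRRRRRRRR
RRRRRRRRW
RRRRRRRRR
RRRRBRRRR
RGRBRRRRR
RRRRRRRRR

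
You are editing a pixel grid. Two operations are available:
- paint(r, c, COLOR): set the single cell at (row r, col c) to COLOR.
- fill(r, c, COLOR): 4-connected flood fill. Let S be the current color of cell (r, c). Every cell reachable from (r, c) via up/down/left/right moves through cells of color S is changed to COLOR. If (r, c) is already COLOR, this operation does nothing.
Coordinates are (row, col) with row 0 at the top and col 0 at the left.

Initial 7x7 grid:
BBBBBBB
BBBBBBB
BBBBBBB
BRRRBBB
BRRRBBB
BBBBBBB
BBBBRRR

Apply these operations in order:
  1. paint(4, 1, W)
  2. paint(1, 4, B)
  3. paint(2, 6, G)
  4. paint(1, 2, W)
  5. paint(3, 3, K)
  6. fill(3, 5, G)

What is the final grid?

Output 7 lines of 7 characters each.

After op 1 paint(4,1,W):
BBBBBBB
BBBBBBB
BBBBBBB
BRRRBBB
BWRRBBB
BBBBBBB
BBBBRRR
After op 2 paint(1,4,B):
BBBBBBB
BBBBBBB
BBBBBBB
BRRRBBB
BWRRBBB
BBBBBBB
BBBBRRR
After op 3 paint(2,6,G):
BBBBBBB
BBBBBBB
BBBBBBG
BRRRBBB
BWRRBBB
BBBBBBB
BBBBRRR
After op 4 paint(1,2,W):
BBBBBBB
BBWBBBB
BBBBBBG
BRRRBBB
BWRRBBB
BBBBBBB
BBBBRRR
After op 5 paint(3,3,K):
BBBBBBB
BBWBBBB
BBBBBBG
BRRKBBB
BWRRBBB
BBBBBBB
BBBBRRR
After op 6 fill(3,5,G) [38 cells changed]:
GGGGGGG
GGWGGGG
GGGGGGG
GRRKGGG
GWRRGGG
GGGGGGG
GGGGRRR

Answer: GGGGGGG
GGWGGGG
GGGGGGG
GRRKGGG
GWRRGGG
GGGGGGG
GGGGRRR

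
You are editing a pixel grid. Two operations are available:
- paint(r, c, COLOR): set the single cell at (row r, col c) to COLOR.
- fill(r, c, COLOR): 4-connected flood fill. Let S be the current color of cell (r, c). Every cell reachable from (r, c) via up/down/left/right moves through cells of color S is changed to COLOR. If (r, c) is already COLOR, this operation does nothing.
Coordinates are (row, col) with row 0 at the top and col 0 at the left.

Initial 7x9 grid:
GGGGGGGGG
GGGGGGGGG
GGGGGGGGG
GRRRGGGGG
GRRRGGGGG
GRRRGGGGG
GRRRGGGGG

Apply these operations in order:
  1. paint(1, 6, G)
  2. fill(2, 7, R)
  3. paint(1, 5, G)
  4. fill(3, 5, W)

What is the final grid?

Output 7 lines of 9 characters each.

Answer: WWWWWWWWW
WWWWWGWWW
WWWWWWWWW
WWWWWWWWW
WWWWWWWWW
WWWWWWWWW
WWWWWWWWW

Derivation:
After op 1 paint(1,6,G):
GGGGGGGGG
GGGGGGGGG
GGGGGGGGG
GRRRGGGGG
GRRRGGGGG
GRRRGGGGG
GRRRGGGGG
After op 2 fill(2,7,R) [51 cells changed]:
RRRRRRRRR
RRRRRRRRR
RRRRRRRRR
RRRRRRRRR
RRRRRRRRR
RRRRRRRRR
RRRRRRRRR
After op 3 paint(1,5,G):
RRRRRRRRR
RRRRRGRRR
RRRRRRRRR
RRRRRRRRR
RRRRRRRRR
RRRRRRRRR
RRRRRRRRR
After op 4 fill(3,5,W) [62 cells changed]:
WWWWWWWWW
WWWWWGWWW
WWWWWWWWW
WWWWWWWWW
WWWWWWWWW
WWWWWWWWW
WWWWWWWWW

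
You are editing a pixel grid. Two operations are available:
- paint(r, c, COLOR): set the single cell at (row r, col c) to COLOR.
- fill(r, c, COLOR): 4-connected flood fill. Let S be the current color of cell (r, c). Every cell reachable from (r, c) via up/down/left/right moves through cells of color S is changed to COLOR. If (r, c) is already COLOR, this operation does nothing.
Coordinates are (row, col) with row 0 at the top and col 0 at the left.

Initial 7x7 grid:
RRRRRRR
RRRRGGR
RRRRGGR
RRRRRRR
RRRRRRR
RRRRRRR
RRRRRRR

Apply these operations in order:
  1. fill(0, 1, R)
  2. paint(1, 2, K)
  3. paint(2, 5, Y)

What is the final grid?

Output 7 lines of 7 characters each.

After op 1 fill(0,1,R) [0 cells changed]:
RRRRRRR
RRRRGGR
RRRRGGR
RRRRRRR
RRRRRRR
RRRRRRR
RRRRRRR
After op 2 paint(1,2,K):
RRRRRRR
RRKRGGR
RRRRGGR
RRRRRRR
RRRRRRR
RRRRRRR
RRRRRRR
After op 3 paint(2,5,Y):
RRRRRRR
RRKRGGR
RRRRGYR
RRRRRRR
RRRRRRR
RRRRRRR
RRRRRRR

Answer: RRRRRRR
RRKRGGR
RRRRGYR
RRRRRRR
RRRRRRR
RRRRRRR
RRRRRRR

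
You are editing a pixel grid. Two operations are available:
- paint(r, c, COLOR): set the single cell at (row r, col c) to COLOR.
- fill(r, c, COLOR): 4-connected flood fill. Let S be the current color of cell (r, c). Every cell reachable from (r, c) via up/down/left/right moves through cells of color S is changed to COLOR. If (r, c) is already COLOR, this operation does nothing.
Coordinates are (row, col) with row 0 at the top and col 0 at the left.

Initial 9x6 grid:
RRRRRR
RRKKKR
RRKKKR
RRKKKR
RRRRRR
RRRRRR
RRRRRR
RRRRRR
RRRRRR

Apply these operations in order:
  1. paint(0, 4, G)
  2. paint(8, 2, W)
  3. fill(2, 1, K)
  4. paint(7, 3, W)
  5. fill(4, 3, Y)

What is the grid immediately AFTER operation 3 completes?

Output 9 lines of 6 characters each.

After op 1 paint(0,4,G):
RRRRGR
RRKKKR
RRKKKR
RRKKKR
RRRRRR
RRRRRR
RRRRRR
RRRRRR
RRRRRR
After op 2 paint(8,2,W):
RRRRGR
RRKKKR
RRKKKR
RRKKKR
RRRRRR
RRRRRR
RRRRRR
RRRRRR
RRWRRR
After op 3 fill(2,1,K) [43 cells changed]:
KKKKGK
KKKKKK
KKKKKK
KKKKKK
KKKKKK
KKKKKK
KKKKKK
KKKKKK
KKWKKK

Answer: KKKKGK
KKKKKK
KKKKKK
KKKKKK
KKKKKK
KKKKKK
KKKKKK
KKKKKK
KKWKKK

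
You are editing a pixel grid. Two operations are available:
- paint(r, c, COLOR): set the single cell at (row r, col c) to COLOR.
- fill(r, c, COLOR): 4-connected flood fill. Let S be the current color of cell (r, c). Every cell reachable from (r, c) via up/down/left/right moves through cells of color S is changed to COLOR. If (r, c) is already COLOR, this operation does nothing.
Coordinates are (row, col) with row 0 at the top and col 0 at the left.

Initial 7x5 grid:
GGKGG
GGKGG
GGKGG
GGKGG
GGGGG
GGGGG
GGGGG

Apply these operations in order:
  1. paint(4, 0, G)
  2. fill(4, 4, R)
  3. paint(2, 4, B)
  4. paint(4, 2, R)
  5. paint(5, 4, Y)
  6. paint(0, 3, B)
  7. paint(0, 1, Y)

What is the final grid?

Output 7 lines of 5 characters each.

Answer: RYKBR
RRKRR
RRKRB
RRKRR
RRRRR
RRRRY
RRRRR

Derivation:
After op 1 paint(4,0,G):
GGKGG
GGKGG
GGKGG
GGKGG
GGGGG
GGGGG
GGGGG
After op 2 fill(4,4,R) [31 cells changed]:
RRKRR
RRKRR
RRKRR
RRKRR
RRRRR
RRRRR
RRRRR
After op 3 paint(2,4,B):
RRKRR
RRKRR
RRKRB
RRKRR
RRRRR
RRRRR
RRRRR
After op 4 paint(4,2,R):
RRKRR
RRKRR
RRKRB
RRKRR
RRRRR
RRRRR
RRRRR
After op 5 paint(5,4,Y):
RRKRR
RRKRR
RRKRB
RRKRR
RRRRR
RRRRY
RRRRR
After op 6 paint(0,3,B):
RRKBR
RRKRR
RRKRB
RRKRR
RRRRR
RRRRY
RRRRR
After op 7 paint(0,1,Y):
RYKBR
RRKRR
RRKRB
RRKRR
RRRRR
RRRRY
RRRRR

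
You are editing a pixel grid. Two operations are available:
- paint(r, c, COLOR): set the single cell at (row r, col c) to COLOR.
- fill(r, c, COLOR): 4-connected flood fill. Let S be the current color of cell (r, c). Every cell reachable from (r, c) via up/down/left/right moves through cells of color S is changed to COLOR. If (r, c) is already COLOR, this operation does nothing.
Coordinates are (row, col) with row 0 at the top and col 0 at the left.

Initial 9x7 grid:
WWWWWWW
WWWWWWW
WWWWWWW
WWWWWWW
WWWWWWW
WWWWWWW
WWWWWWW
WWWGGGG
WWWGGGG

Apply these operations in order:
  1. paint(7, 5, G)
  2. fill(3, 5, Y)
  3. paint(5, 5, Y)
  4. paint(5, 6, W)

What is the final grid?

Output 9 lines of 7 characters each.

Answer: YYYYYYY
YYYYYYY
YYYYYYY
YYYYYYY
YYYYYYY
YYYYYYW
YYYYYYY
YYYGGGG
YYYGGGG

Derivation:
After op 1 paint(7,5,G):
WWWWWWW
WWWWWWW
WWWWWWW
WWWWWWW
WWWWWWW
WWWWWWW
WWWWWWW
WWWGGGG
WWWGGGG
After op 2 fill(3,5,Y) [55 cells changed]:
YYYYYYY
YYYYYYY
YYYYYYY
YYYYYYY
YYYYYYY
YYYYYYY
YYYYYYY
YYYGGGG
YYYGGGG
After op 3 paint(5,5,Y):
YYYYYYY
YYYYYYY
YYYYYYY
YYYYYYY
YYYYYYY
YYYYYYY
YYYYYYY
YYYGGGG
YYYGGGG
After op 4 paint(5,6,W):
YYYYYYY
YYYYYYY
YYYYYYY
YYYYYYY
YYYYYYY
YYYYYYW
YYYYYYY
YYYGGGG
YYYGGGG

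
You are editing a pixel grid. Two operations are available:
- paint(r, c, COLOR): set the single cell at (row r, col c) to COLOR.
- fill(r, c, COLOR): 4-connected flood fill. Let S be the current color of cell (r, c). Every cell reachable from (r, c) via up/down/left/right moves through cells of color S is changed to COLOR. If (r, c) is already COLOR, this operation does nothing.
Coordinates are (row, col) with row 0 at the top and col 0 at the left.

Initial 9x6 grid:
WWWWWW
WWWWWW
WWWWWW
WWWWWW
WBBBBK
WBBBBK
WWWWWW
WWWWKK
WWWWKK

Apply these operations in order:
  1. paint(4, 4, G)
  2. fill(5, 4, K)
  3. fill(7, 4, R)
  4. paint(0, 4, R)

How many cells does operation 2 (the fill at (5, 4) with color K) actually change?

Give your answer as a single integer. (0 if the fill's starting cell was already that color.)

Answer: 7

Derivation:
After op 1 paint(4,4,G):
WWWWWW
WWWWWW
WWWWWW
WWWWWW
WBBBGK
WBBBBK
WWWWWW
WWWWKK
WWWWKK
After op 2 fill(5,4,K) [7 cells changed]:
WWWWWW
WWWWWW
WWWWWW
WWWWWW
WKKKGK
WKKKKK
WWWWWW
WWWWKK
WWWWKK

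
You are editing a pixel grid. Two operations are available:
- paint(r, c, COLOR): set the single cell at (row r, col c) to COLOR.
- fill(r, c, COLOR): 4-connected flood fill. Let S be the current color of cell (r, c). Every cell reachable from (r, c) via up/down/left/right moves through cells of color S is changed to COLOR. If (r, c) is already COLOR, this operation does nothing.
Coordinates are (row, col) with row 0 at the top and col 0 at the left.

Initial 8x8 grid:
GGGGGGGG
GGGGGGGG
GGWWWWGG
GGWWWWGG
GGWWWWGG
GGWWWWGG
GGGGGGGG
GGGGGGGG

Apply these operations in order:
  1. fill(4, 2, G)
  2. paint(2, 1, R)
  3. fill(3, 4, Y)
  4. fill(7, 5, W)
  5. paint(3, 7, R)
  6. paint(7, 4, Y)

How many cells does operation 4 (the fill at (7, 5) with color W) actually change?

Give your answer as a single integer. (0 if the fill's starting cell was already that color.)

Answer: 63

Derivation:
After op 1 fill(4,2,G) [16 cells changed]:
GGGGGGGG
GGGGGGGG
GGGGGGGG
GGGGGGGG
GGGGGGGG
GGGGGGGG
GGGGGGGG
GGGGGGGG
After op 2 paint(2,1,R):
GGGGGGGG
GGGGGGGG
GRGGGGGG
GGGGGGGG
GGGGGGGG
GGGGGGGG
GGGGGGGG
GGGGGGGG
After op 3 fill(3,4,Y) [63 cells changed]:
YYYYYYYY
YYYYYYYY
YRYYYYYY
YYYYYYYY
YYYYYYYY
YYYYYYYY
YYYYYYYY
YYYYYYYY
After op 4 fill(7,5,W) [63 cells changed]:
WWWWWWWW
WWWWWWWW
WRWWWWWW
WWWWWWWW
WWWWWWWW
WWWWWWWW
WWWWWWWW
WWWWWWWW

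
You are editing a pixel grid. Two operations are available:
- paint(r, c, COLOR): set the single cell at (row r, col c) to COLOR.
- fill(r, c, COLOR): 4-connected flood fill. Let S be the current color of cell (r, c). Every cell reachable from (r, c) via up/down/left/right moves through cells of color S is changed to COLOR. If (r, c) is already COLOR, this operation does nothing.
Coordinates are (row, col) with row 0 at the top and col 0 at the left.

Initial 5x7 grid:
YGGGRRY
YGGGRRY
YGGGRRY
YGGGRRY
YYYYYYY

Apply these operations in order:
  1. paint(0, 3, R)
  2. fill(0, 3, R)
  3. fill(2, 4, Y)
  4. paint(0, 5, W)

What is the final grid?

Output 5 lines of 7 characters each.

After op 1 paint(0,3,R):
YGGRRRY
YGGGRRY
YGGGRRY
YGGGRRY
YYYYYYY
After op 2 fill(0,3,R) [0 cells changed]:
YGGRRRY
YGGGRRY
YGGGRRY
YGGGRRY
YYYYYYY
After op 3 fill(2,4,Y) [9 cells changed]:
YGGYYYY
YGGGYYY
YGGGYYY
YGGGYYY
YYYYYYY
After op 4 paint(0,5,W):
YGGYYWY
YGGGYYY
YGGGYYY
YGGGYYY
YYYYYYY

Answer: YGGYYWY
YGGGYYY
YGGGYYY
YGGGYYY
YYYYYYY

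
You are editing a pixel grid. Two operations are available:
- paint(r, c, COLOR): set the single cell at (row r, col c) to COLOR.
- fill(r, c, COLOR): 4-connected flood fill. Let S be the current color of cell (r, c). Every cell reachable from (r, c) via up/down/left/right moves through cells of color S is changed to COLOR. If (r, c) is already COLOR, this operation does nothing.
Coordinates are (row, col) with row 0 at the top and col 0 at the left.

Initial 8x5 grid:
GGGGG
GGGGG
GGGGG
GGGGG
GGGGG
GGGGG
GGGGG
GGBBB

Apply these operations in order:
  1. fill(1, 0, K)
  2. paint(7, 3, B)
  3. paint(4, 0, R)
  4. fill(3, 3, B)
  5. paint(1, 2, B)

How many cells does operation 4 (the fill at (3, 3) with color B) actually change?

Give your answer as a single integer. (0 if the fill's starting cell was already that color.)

After op 1 fill(1,0,K) [37 cells changed]:
KKKKK
KKKKK
KKKKK
KKKKK
KKKKK
KKKKK
KKKKK
KKBBB
After op 2 paint(7,3,B):
KKKKK
KKKKK
KKKKK
KKKKK
KKKKK
KKKKK
KKKKK
KKBBB
After op 3 paint(4,0,R):
KKKKK
KKKKK
KKKKK
KKKKK
RKKKK
KKKKK
KKKKK
KKBBB
After op 4 fill(3,3,B) [36 cells changed]:
BBBBB
BBBBB
BBBBB
BBBBB
RBBBB
BBBBB
BBBBB
BBBBB

Answer: 36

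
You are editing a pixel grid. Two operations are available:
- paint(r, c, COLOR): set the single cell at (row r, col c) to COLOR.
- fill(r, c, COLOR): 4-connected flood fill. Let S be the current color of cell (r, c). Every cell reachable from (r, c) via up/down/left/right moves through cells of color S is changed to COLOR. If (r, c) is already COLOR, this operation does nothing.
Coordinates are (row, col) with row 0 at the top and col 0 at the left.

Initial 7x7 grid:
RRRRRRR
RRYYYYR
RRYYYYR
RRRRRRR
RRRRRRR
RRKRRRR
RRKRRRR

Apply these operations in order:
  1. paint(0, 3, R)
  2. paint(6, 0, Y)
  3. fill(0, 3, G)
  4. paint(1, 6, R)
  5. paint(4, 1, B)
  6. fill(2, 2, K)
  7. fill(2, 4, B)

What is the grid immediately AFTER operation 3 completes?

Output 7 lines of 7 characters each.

After op 1 paint(0,3,R):
RRRRRRR
RRYYYYR
RRYYYYR
RRRRRRR
RRRRRRR
RRKRRRR
RRKRRRR
After op 2 paint(6,0,Y):
RRRRRRR
RRYYYYR
RRYYYYR
RRRRRRR
RRRRRRR
RRKRRRR
YRKRRRR
After op 3 fill(0,3,G) [38 cells changed]:
GGGGGGG
GGYYYYG
GGYYYYG
GGGGGGG
GGGGGGG
GGKGGGG
YGKGGGG

Answer: GGGGGGG
GGYYYYG
GGYYYYG
GGGGGGG
GGGGGGG
GGKGGGG
YGKGGGG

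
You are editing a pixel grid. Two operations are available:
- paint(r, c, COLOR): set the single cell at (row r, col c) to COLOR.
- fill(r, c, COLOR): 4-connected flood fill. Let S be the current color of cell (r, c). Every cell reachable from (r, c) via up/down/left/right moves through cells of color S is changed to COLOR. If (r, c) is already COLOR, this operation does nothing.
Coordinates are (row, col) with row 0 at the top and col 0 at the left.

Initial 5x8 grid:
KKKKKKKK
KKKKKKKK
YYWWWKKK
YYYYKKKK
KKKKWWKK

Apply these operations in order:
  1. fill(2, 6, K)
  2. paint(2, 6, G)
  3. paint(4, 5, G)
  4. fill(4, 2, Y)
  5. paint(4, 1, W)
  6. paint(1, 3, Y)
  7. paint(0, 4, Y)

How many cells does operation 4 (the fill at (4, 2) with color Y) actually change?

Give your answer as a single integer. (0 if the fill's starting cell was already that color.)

After op 1 fill(2,6,K) [0 cells changed]:
KKKKKKKK
KKKKKKKK
YYWWWKKK
YYYYKKKK
KKKKWWKK
After op 2 paint(2,6,G):
KKKKKKKK
KKKKKKKK
YYWWWKGK
YYYYKKKK
KKKKWWKK
After op 3 paint(4,5,G):
KKKKKKKK
KKKKKKKK
YYWWWKGK
YYYYKKKK
KKKKWGKK
After op 4 fill(4,2,Y) [4 cells changed]:
KKKKKKKK
KKKKKKKK
YYWWWKGK
YYYYKKKK
YYYYWGKK

Answer: 4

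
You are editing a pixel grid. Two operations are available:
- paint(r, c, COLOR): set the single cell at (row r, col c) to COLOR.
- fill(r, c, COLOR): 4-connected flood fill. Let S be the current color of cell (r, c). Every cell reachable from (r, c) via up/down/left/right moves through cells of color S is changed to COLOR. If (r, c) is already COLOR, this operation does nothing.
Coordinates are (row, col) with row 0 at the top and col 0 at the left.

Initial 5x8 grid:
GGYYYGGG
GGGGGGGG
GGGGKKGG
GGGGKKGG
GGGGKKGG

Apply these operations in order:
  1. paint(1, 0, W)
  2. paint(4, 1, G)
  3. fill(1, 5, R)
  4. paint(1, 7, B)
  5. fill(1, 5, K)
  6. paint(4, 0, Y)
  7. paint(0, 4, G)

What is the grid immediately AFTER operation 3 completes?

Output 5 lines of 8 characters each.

Answer: RRYYYRRR
WRRRRRRR
RRRRKKRR
RRRRKKRR
RRRRKKRR

Derivation:
After op 1 paint(1,0,W):
GGYYYGGG
WGGGGGGG
GGGGKKGG
GGGGKKGG
GGGGKKGG
After op 2 paint(4,1,G):
GGYYYGGG
WGGGGGGG
GGGGKKGG
GGGGKKGG
GGGGKKGG
After op 3 fill(1,5,R) [30 cells changed]:
RRYYYRRR
WRRRRRRR
RRRRKKRR
RRRRKKRR
RRRRKKRR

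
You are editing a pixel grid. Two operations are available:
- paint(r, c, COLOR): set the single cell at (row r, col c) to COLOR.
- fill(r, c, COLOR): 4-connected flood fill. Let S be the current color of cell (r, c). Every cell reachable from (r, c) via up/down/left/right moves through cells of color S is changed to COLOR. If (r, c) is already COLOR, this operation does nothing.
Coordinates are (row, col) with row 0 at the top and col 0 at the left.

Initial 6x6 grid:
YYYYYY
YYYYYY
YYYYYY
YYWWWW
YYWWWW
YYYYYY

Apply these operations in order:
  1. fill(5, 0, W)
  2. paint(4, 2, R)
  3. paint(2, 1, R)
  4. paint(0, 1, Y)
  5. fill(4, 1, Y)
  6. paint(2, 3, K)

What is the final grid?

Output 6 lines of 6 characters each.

Answer: YYYYYY
YYYYYY
YRYKYY
YYYYYY
YYRYYY
YYYYYY

Derivation:
After op 1 fill(5,0,W) [28 cells changed]:
WWWWWW
WWWWWW
WWWWWW
WWWWWW
WWWWWW
WWWWWW
After op 2 paint(4,2,R):
WWWWWW
WWWWWW
WWWWWW
WWWWWW
WWRWWW
WWWWWW
After op 3 paint(2,1,R):
WWWWWW
WWWWWW
WRWWWW
WWWWWW
WWRWWW
WWWWWW
After op 4 paint(0,1,Y):
WYWWWW
WWWWWW
WRWWWW
WWWWWW
WWRWWW
WWWWWW
After op 5 fill(4,1,Y) [33 cells changed]:
YYYYYY
YYYYYY
YRYYYY
YYYYYY
YYRYYY
YYYYYY
After op 6 paint(2,3,K):
YYYYYY
YYYYYY
YRYKYY
YYYYYY
YYRYYY
YYYYYY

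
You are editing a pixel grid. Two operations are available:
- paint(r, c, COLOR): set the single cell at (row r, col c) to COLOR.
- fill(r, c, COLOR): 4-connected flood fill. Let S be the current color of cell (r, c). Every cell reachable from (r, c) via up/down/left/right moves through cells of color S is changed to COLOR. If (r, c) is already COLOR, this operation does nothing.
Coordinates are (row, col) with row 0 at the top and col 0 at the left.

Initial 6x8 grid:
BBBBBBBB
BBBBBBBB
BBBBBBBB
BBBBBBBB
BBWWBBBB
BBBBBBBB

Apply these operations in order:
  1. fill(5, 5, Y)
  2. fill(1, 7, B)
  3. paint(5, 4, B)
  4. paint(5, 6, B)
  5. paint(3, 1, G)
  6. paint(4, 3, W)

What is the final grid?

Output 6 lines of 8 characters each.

After op 1 fill(5,5,Y) [46 cells changed]:
YYYYYYYY
YYYYYYYY
YYYYYYYY
YYYYYYYY
YYWWYYYY
YYYYYYYY
After op 2 fill(1,7,B) [46 cells changed]:
BBBBBBBB
BBBBBBBB
BBBBBBBB
BBBBBBBB
BBWWBBBB
BBBBBBBB
After op 3 paint(5,4,B):
BBBBBBBB
BBBBBBBB
BBBBBBBB
BBBBBBBB
BBWWBBBB
BBBBBBBB
After op 4 paint(5,6,B):
BBBBBBBB
BBBBBBBB
BBBBBBBB
BBBBBBBB
BBWWBBBB
BBBBBBBB
After op 5 paint(3,1,G):
BBBBBBBB
BBBBBBBB
BBBBBBBB
BGBBBBBB
BBWWBBBB
BBBBBBBB
After op 6 paint(4,3,W):
BBBBBBBB
BBBBBBBB
BBBBBBBB
BGBBBBBB
BBWWBBBB
BBBBBBBB

Answer: BBBBBBBB
BBBBBBBB
BBBBBBBB
BGBBBBBB
BBWWBBBB
BBBBBBBB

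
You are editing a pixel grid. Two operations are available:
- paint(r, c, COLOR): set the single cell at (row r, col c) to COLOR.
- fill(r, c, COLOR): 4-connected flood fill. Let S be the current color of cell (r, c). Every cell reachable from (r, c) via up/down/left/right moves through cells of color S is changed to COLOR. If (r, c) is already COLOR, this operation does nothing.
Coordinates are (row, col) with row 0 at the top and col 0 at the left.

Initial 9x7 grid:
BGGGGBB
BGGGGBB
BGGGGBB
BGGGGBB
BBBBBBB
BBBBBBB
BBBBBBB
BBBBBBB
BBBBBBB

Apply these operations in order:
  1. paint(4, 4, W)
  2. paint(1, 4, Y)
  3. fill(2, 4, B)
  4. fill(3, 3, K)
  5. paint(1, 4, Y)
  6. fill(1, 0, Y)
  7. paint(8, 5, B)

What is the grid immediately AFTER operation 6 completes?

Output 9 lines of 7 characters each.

Answer: YYYYYYY
YYYYYYY
YYYYYYY
YYYYYYY
YYYYWYY
YYYYYYY
YYYYYYY
YYYYYYY
YYYYYYY

Derivation:
After op 1 paint(4,4,W):
BGGGGBB
BGGGGBB
BGGGGBB
BGGGGBB
BBBBWBB
BBBBBBB
BBBBBBB
BBBBBBB
BBBBBBB
After op 2 paint(1,4,Y):
BGGGGBB
BGGGYBB
BGGGGBB
BGGGGBB
BBBBWBB
BBBBBBB
BBBBBBB
BBBBBBB
BBBBBBB
After op 3 fill(2,4,B) [15 cells changed]:
BBBBBBB
BBBBYBB
BBBBBBB
BBBBBBB
BBBBWBB
BBBBBBB
BBBBBBB
BBBBBBB
BBBBBBB
After op 4 fill(3,3,K) [61 cells changed]:
KKKKKKK
KKKKYKK
KKKKKKK
KKKKKKK
KKKKWKK
KKKKKKK
KKKKKKK
KKKKKKK
KKKKKKK
After op 5 paint(1,4,Y):
KKKKKKK
KKKKYKK
KKKKKKK
KKKKKKK
KKKKWKK
KKKKKKK
KKKKKKK
KKKKKKK
KKKKKKK
After op 6 fill(1,0,Y) [61 cells changed]:
YYYYYYY
YYYYYYY
YYYYYYY
YYYYYYY
YYYYWYY
YYYYYYY
YYYYYYY
YYYYYYY
YYYYYYY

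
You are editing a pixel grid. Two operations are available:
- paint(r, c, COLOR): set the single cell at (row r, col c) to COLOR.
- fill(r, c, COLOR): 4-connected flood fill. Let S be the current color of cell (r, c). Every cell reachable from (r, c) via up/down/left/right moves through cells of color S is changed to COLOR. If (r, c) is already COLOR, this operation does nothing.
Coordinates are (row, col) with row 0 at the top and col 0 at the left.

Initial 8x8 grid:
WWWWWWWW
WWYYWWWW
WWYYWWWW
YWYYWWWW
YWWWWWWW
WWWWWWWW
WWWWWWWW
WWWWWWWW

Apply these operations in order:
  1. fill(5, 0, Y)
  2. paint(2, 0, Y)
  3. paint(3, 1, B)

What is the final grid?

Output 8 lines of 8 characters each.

Answer: YYYYYYYY
YYYYYYYY
YYYYYYYY
YBYYYYYY
YYYYYYYY
YYYYYYYY
YYYYYYYY
YYYYYYYY

Derivation:
After op 1 fill(5,0,Y) [56 cells changed]:
YYYYYYYY
YYYYYYYY
YYYYYYYY
YYYYYYYY
YYYYYYYY
YYYYYYYY
YYYYYYYY
YYYYYYYY
After op 2 paint(2,0,Y):
YYYYYYYY
YYYYYYYY
YYYYYYYY
YYYYYYYY
YYYYYYYY
YYYYYYYY
YYYYYYYY
YYYYYYYY
After op 3 paint(3,1,B):
YYYYYYYY
YYYYYYYY
YYYYYYYY
YBYYYYYY
YYYYYYYY
YYYYYYYY
YYYYYYYY
YYYYYYYY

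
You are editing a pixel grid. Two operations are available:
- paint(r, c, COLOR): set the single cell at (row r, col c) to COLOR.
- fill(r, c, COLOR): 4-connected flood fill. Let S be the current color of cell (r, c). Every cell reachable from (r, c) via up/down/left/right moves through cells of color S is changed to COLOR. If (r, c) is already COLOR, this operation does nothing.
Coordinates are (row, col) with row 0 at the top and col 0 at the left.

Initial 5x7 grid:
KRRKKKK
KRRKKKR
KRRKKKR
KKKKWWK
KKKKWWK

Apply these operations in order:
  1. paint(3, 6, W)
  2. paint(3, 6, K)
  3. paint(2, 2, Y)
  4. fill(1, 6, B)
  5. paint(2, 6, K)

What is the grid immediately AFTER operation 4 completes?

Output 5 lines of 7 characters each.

After op 1 paint(3,6,W):
KRRKKKK
KRRKKKR
KRRKKKR
KKKKWWW
KKKKWWK
After op 2 paint(3,6,K):
KRRKKKK
KRRKKKR
KRRKKKR
KKKKWWK
KKKKWWK
After op 3 paint(2,2,Y):
KRRKKKK
KRRKKKR
KRYKKKR
KKKKWWK
KKKKWWK
After op 4 fill(1,6,B) [2 cells changed]:
KRRKKKK
KRRKKKB
KRYKKKB
KKKKWWK
KKKKWWK

Answer: KRRKKKK
KRRKKKB
KRYKKKB
KKKKWWK
KKKKWWK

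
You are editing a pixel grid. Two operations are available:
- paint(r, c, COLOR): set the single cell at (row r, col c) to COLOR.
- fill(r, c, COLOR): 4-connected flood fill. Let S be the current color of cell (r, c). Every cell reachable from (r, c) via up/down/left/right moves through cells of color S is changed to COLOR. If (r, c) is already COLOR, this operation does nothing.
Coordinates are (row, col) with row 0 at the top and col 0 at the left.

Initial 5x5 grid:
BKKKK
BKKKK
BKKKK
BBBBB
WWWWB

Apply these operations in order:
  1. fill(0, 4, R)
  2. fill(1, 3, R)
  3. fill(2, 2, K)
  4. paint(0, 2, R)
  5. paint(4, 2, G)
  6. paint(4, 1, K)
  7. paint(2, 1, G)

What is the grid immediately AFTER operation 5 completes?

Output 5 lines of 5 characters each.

After op 1 fill(0,4,R) [12 cells changed]:
BRRRR
BRRRR
BRRRR
BBBBB
WWWWB
After op 2 fill(1,3,R) [0 cells changed]:
BRRRR
BRRRR
BRRRR
BBBBB
WWWWB
After op 3 fill(2,2,K) [12 cells changed]:
BKKKK
BKKKK
BKKKK
BBBBB
WWWWB
After op 4 paint(0,2,R):
BKRKK
BKKKK
BKKKK
BBBBB
WWWWB
After op 5 paint(4,2,G):
BKRKK
BKKKK
BKKKK
BBBBB
WWGWB

Answer: BKRKK
BKKKK
BKKKK
BBBBB
WWGWB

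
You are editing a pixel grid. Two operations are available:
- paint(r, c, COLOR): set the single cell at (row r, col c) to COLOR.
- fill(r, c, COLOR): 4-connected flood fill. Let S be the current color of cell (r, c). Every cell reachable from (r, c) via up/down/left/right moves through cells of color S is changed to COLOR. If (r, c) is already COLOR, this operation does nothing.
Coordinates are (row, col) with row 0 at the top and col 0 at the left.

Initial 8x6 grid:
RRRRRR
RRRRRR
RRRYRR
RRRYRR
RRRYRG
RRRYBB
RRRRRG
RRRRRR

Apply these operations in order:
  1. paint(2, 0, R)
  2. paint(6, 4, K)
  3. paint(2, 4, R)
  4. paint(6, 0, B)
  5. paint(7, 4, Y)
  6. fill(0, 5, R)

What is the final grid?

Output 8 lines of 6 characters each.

Answer: RRRRRR
RRRRRR
RRRYRR
RRRYRR
RRRYRG
RRRYBB
BRRRKG
RRRRYR

Derivation:
After op 1 paint(2,0,R):
RRRRRR
RRRRRR
RRRYRR
RRRYRR
RRRYRG
RRRYBB
RRRRRG
RRRRRR
After op 2 paint(6,4,K):
RRRRRR
RRRRRR
RRRYRR
RRRYRR
RRRYRG
RRRYBB
RRRRKG
RRRRRR
After op 3 paint(2,4,R):
RRRRRR
RRRRRR
RRRYRR
RRRYRR
RRRYRG
RRRYBB
RRRRKG
RRRRRR
After op 4 paint(6,0,B):
RRRRRR
RRRRRR
RRRYRR
RRRYRR
RRRYRG
RRRYBB
BRRRKG
RRRRRR
After op 5 paint(7,4,Y):
RRRRRR
RRRRRR
RRRYRR
RRRYRR
RRRYRG
RRRYBB
BRRRKG
RRRRYR
After op 6 fill(0,5,R) [0 cells changed]:
RRRRRR
RRRRRR
RRRYRR
RRRYRR
RRRYRG
RRRYBB
BRRRKG
RRRRYR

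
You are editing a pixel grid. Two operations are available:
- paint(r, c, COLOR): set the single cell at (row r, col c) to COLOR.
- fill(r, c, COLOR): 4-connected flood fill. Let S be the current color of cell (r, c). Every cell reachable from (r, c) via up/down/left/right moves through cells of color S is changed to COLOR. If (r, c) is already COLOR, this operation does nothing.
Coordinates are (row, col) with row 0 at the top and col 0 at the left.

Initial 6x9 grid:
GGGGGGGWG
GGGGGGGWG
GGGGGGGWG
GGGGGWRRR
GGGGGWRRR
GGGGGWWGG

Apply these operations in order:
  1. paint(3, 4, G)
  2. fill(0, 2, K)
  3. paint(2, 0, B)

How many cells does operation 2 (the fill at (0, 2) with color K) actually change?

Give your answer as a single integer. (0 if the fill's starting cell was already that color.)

After op 1 paint(3,4,G):
GGGGGGGWG
GGGGGGGWG
GGGGGGGWG
GGGGGWRRR
GGGGGWRRR
GGGGGWWGG
After op 2 fill(0,2,K) [36 cells changed]:
KKKKKKKWG
KKKKKKKWG
KKKKKKKWG
KKKKKWRRR
KKKKKWRRR
KKKKKWWGG

Answer: 36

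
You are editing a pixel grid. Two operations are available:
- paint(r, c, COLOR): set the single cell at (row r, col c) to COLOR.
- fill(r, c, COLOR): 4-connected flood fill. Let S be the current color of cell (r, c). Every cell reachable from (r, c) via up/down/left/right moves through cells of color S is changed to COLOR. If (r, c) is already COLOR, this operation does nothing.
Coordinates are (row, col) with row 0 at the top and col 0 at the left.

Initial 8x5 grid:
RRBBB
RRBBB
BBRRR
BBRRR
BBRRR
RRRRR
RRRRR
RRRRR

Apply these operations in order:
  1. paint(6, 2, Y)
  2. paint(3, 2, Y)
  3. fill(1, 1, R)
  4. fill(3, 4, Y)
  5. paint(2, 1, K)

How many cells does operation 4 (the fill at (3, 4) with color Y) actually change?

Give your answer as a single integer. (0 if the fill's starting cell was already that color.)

After op 1 paint(6,2,Y):
RRBBB
RRBBB
BBRRR
BBRRR
BBRRR
RRRRR
RRYRR
RRRRR
After op 2 paint(3,2,Y):
RRBBB
RRBBB
BBRRR
BBYRR
BBRRR
RRRRR
RRYRR
RRRRR
After op 3 fill(1,1,R) [0 cells changed]:
RRBBB
RRBBB
BBRRR
BBYRR
BBRRR
RRRRR
RRYRR
RRRRR
After op 4 fill(3,4,Y) [22 cells changed]:
RRBBB
RRBBB
BBYYY
BBYYY
BBYYY
YYYYY
YYYYY
YYYYY

Answer: 22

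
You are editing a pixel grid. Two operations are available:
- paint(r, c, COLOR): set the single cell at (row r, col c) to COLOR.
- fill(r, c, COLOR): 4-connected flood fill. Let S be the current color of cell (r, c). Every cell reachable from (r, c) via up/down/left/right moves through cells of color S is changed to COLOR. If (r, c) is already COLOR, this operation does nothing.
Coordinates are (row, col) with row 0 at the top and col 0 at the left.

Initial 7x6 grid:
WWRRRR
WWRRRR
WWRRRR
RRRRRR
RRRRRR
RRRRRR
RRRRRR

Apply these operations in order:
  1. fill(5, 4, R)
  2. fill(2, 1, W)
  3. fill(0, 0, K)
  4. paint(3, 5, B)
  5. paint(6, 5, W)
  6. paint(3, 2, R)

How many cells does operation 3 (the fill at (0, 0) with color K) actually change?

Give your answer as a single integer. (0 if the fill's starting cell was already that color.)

Answer: 6

Derivation:
After op 1 fill(5,4,R) [0 cells changed]:
WWRRRR
WWRRRR
WWRRRR
RRRRRR
RRRRRR
RRRRRR
RRRRRR
After op 2 fill(2,1,W) [0 cells changed]:
WWRRRR
WWRRRR
WWRRRR
RRRRRR
RRRRRR
RRRRRR
RRRRRR
After op 3 fill(0,0,K) [6 cells changed]:
KKRRRR
KKRRRR
KKRRRR
RRRRRR
RRRRRR
RRRRRR
RRRRRR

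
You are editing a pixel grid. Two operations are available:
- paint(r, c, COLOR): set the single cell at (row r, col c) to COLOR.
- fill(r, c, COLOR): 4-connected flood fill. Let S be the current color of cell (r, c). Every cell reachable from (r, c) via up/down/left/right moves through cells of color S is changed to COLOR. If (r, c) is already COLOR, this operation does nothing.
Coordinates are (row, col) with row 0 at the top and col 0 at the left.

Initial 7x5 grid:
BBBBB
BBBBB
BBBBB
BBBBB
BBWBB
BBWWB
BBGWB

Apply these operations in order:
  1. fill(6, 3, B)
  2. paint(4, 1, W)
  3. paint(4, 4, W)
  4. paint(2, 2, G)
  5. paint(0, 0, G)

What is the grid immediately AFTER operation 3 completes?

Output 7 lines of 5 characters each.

Answer: BBBBB
BBBBB
BBBBB
BBBBB
BWBBW
BBBBB
BBGBB

Derivation:
After op 1 fill(6,3,B) [4 cells changed]:
BBBBB
BBBBB
BBBBB
BBBBB
BBBBB
BBBBB
BBGBB
After op 2 paint(4,1,W):
BBBBB
BBBBB
BBBBB
BBBBB
BWBBB
BBBBB
BBGBB
After op 3 paint(4,4,W):
BBBBB
BBBBB
BBBBB
BBBBB
BWBBW
BBBBB
BBGBB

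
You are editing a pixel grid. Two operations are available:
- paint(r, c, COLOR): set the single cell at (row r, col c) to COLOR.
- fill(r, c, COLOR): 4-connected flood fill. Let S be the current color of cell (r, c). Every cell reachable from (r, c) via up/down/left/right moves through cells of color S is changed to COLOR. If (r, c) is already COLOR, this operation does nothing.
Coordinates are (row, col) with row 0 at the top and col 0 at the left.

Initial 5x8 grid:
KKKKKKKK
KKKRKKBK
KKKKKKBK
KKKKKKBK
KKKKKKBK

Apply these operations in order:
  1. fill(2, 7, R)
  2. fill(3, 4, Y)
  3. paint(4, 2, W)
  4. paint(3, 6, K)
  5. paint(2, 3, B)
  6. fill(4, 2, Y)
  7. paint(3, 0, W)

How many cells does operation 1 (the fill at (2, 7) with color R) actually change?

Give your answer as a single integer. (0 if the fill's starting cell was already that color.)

After op 1 fill(2,7,R) [35 cells changed]:
RRRRRRRR
RRRRRRBR
RRRRRRBR
RRRRRRBR
RRRRRRBR

Answer: 35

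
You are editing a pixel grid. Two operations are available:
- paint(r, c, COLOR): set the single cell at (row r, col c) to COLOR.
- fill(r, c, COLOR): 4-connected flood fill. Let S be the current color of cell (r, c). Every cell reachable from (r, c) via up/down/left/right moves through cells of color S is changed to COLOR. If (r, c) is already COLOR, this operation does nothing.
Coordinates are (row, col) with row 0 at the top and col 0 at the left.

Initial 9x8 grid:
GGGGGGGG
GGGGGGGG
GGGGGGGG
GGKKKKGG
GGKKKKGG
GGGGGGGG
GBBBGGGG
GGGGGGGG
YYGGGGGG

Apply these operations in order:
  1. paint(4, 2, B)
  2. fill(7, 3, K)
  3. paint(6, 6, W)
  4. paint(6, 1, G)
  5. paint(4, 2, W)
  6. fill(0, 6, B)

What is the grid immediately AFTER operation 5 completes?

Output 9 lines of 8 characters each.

Answer: KKKKKKKK
KKKKKKKK
KKKKKKKK
KKKKKKKK
KKWKKKKK
KKKKKKKK
KGBBKKWK
KKKKKKKK
YYKKKKKK

Derivation:
After op 1 paint(4,2,B):
GGGGGGGG
GGGGGGGG
GGGGGGGG
GGKKKKGG
GGBKKKGG
GGGGGGGG
GBBBGGGG
GGGGGGGG
YYGGGGGG
After op 2 fill(7,3,K) [59 cells changed]:
KKKKKKKK
KKKKKKKK
KKKKKKKK
KKKKKKKK
KKBKKKKK
KKKKKKKK
KBBBKKKK
KKKKKKKK
YYKKKKKK
After op 3 paint(6,6,W):
KKKKKKKK
KKKKKKKK
KKKKKKKK
KKKKKKKK
KKBKKKKK
KKKKKKKK
KBBBKKWK
KKKKKKKK
YYKKKKKK
After op 4 paint(6,1,G):
KKKKKKKK
KKKKKKKK
KKKKKKKK
KKKKKKKK
KKBKKKKK
KKKKKKKK
KGBBKKWK
KKKKKKKK
YYKKKKKK
After op 5 paint(4,2,W):
KKKKKKKK
KKKKKKKK
KKKKKKKK
KKKKKKKK
KKWKKKKK
KKKKKKKK
KGBBKKWK
KKKKKKKK
YYKKKKKK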